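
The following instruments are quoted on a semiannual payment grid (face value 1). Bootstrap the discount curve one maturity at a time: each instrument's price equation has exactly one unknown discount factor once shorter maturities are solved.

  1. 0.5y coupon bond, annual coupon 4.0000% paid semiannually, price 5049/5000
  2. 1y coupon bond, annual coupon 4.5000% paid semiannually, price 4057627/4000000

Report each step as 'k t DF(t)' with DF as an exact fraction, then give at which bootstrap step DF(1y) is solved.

1 1/2 99/100
2 1 9703/10000
DF(1y) is solved at step 2

step 1 [0.5y] bond c/2=1/50: DF=(5049/5000 − 1/50·(0))/(1+1/50) = 99/100 ≈ 0.990000
step 2 [1y] bond c/2=9/400: DF=(4057627/4000000 − 9/400·(0.990000))/(1+9/400) = 9703/10000 ≈ 0.970300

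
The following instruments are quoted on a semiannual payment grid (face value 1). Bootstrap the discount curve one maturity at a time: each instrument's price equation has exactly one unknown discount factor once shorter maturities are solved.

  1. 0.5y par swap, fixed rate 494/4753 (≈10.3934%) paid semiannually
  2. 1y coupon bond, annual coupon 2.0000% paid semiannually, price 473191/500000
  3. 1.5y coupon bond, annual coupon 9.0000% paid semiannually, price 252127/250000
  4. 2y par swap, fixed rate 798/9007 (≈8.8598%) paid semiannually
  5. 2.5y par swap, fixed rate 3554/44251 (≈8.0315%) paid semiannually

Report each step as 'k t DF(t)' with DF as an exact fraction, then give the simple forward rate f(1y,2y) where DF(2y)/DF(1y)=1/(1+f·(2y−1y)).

step 1 [0.5y] swap r/2=247/4753: DF=(1 − 247/4753·(0))/(1+247/4753) = 4753/5000 ≈ 0.950600
step 2 [1y] bond c/2=1/100: DF=(473191/500000 − 1/100·(0.950600))/(1+1/100) = 2319/2500 ≈ 0.927600
step 3 [1.5y] bond c/2=9/200: DF=(252127/250000 − 9/200·(0.950600+0.927600))/(1+9/200) = 4421/5000 ≈ 0.884200
step 4 [2y] swap r/2=399/9007: DF=(1 − 399/9007·(0.950600+0.927600+0.884200))/(1+399/9007) = 2101/2500 ≈ 0.840400
step 5 [2.5y] swap r/2=1777/44251: DF=(1 − 1777/44251·(0.950600+0.927600+0.884200+0.840400))/(1+1777/44251) = 8223/10000 ≈ 0.822300

1 1/2 4753/5000
2 1 2319/2500
3 3/2 4421/5000
4 2 2101/2500
5 5/2 8223/10000
f(1y,2y) = ((2319/2500)/(2101/2500) − 1)/(1) = 218/2101 ≈ 10.3760%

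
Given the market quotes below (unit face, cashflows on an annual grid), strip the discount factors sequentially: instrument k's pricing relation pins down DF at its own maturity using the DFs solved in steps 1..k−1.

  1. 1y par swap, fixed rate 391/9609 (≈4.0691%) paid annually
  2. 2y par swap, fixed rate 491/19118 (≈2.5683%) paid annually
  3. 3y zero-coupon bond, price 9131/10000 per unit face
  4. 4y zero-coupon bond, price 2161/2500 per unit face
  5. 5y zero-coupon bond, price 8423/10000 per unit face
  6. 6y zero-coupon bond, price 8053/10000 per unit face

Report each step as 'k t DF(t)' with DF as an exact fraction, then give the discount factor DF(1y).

step 1 [1y] swap r/1=391/9609: DF=(1 − 391/9609·(0))/(1+391/9609) = 9609/10000 ≈ 0.960900
step 2 [2y] swap r/1=491/19118: DF=(1 − 491/19118·(0.960900))/(1+491/19118) = 9509/10000 ≈ 0.950900
step 3 [3y] zero: DF = P = 9131/10000 ≈ 0.913100
step 4 [4y] zero: DF = P = 2161/2500 ≈ 0.864400
step 5 [5y] zero: DF = P = 8423/10000 ≈ 0.842300
step 6 [6y] zero: DF = P = 8053/10000 ≈ 0.805300

1 1 9609/10000
2 2 9509/10000
3 3 9131/10000
4 4 2161/2500
5 5 8423/10000
6 6 8053/10000
DF(1y) = 9609/10000 ≈ 0.960900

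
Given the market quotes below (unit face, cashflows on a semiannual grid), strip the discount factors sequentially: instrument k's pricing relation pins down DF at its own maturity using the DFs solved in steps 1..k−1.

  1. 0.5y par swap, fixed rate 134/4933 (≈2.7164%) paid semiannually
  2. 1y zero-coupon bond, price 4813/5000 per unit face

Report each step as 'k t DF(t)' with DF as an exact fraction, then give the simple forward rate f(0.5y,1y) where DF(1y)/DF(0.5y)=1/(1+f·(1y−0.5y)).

1 1/2 4933/5000
2 1 4813/5000
f(0.5y,1y) = ((4933/5000)/(4813/5000) − 1)/(1/2) = 240/4813 ≈ 4.9865%

step 1 [0.5y] swap r/2=67/4933: DF=(1 − 67/4933·(0))/(1+67/4933) = 4933/5000 ≈ 0.986600
step 2 [1y] zero: DF = P = 4813/5000 ≈ 0.962600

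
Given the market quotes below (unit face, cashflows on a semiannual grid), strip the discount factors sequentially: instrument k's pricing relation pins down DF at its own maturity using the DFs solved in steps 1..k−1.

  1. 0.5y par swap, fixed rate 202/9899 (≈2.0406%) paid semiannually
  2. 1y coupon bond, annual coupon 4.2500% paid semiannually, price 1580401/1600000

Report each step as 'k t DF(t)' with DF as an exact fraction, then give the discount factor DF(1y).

1 1/2 9899/10000
2 1 4733/5000
DF(1y) = 4733/5000 ≈ 0.946600

step 1 [0.5y] swap r/2=101/9899: DF=(1 − 101/9899·(0))/(1+101/9899) = 9899/10000 ≈ 0.989900
step 2 [1y] bond c/2=17/800: DF=(1580401/1600000 − 17/800·(0.989900))/(1+17/800) = 4733/5000 ≈ 0.946600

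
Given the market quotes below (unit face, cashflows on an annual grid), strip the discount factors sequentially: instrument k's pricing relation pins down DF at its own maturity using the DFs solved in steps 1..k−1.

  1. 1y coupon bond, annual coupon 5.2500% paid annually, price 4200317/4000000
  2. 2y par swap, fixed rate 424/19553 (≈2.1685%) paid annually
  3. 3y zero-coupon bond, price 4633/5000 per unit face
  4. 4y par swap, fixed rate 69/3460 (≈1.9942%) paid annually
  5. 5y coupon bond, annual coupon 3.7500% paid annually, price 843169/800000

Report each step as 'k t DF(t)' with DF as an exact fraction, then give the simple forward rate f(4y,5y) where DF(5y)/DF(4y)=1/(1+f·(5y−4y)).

1 1 9977/10000
2 2 1197/1250
3 3 4633/5000
4 4 9241/10000
5 5 8783/10000
f(4y,5y) = ((9241/10000)/(8783/10000) − 1)/(1) = 458/8783 ≈ 5.2146%

step 1 [1y] bond c/1=21/400: DF=(4200317/4000000 − 21/400·(0))/(1+21/400) = 9977/10000 ≈ 0.997700
step 2 [2y] swap r/1=424/19553: DF=(1 − 424/19553·(0.997700))/(1+424/19553) = 1197/1250 ≈ 0.957600
step 3 [3y] zero: DF = P = 4633/5000 ≈ 0.926600
step 4 [4y] swap r/1=69/3460: DF=(1 − 69/3460·(0.997700+0.957600+0.926600))/(1+69/3460) = 9241/10000 ≈ 0.924100
step 5 [5y] bond c/1=3/80: DF=(843169/800000 − 3/80·(0.997700+0.957600+0.926600+0.924100))/(1+3/80) = 8783/10000 ≈ 0.878300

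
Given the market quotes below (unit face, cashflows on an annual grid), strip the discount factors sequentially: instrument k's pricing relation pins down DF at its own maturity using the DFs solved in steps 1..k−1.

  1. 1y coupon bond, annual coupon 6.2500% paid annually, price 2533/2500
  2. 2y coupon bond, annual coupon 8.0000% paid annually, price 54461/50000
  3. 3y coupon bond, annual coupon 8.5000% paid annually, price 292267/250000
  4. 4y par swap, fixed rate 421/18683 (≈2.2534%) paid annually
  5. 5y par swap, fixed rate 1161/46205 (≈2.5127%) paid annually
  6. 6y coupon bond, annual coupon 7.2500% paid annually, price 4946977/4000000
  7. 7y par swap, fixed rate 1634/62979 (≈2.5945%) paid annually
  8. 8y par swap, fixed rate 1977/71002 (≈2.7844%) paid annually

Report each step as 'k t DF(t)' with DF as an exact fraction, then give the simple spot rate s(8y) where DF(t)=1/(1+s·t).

step 1 [1y] bond c/1=1/16: DF=(2533/2500 − 1/16·(0))/(1+1/16) = 596/625 ≈ 0.953600
step 2 [2y] bond c/1=2/25: DF=(54461/50000 − 2/25·(0.953600))/(1+2/25) = 9379/10000 ≈ 0.937900
step 3 [3y] bond c/1=17/200: DF=(292267/250000 − 17/200·(0.953600+0.937900))/(1+17/200) = 9293/10000 ≈ 0.929300
step 4 [4y] swap r/1=421/18683: DF=(1 − 421/18683·(0.953600+0.937900+0.929300))/(1+421/18683) = 4579/5000 ≈ 0.915800
step 5 [5y] swap r/1=1161/46205: DF=(1 − 1161/46205·(0.953600+0.937900+0.929300+0.915800))/(1+1161/46205) = 8839/10000 ≈ 0.883900
step 6 [6y] bond c/1=29/400: DF=(4946977/4000000 − 29/400·(0.953600+0.937900+0.929300+0.915800+0.883900))/(1+29/400) = 1051/1250 ≈ 0.840800
step 7 [7y] swap r/1=1634/62979: DF=(1 − 1634/62979·(0.953600+0.937900+0.929300+0.915800+0.883900+0.840800))/(1+1634/62979) = 4183/5000 ≈ 0.836600
step 8 [8y] swap r/1=1977/71002: DF=(1 − 1977/71002·(0.953600+0.937900+0.929300+0.915800+0.883900+0.840800+0.836600))/(1+1977/71002) = 8023/10000 ≈ 0.802300

1 1 596/625
2 2 9379/10000
3 3 9293/10000
4 4 4579/5000
5 5 8839/10000
6 6 1051/1250
7 7 4183/5000
8 8 8023/10000
s(8y) = (1/(8023/10000) − 1)/(8) = 1977/64184 ≈ 3.0802%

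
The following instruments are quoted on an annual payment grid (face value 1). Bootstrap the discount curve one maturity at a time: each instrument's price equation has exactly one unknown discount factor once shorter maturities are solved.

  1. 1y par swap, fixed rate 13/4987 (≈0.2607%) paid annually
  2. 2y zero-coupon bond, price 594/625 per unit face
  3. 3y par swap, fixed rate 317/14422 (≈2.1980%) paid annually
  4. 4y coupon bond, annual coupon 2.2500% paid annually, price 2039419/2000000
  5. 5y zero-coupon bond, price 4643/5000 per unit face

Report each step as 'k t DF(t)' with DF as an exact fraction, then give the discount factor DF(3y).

1 1 4987/5000
2 2 594/625
3 3 4683/5000
4 4 4669/5000
5 5 4643/5000
DF(3y) = 4683/5000 ≈ 0.936600

step 1 [1y] swap r/1=13/4987: DF=(1 − 13/4987·(0))/(1+13/4987) = 4987/5000 ≈ 0.997400
step 2 [2y] zero: DF = P = 594/625 ≈ 0.950400
step 3 [3y] swap r/1=317/14422: DF=(1 − 317/14422·(0.997400+0.950400))/(1+317/14422) = 4683/5000 ≈ 0.936600
step 4 [4y] bond c/1=9/400: DF=(2039419/2000000 − 9/400·(0.997400+0.950400+0.936600))/(1+9/400) = 4669/5000 ≈ 0.933800
step 5 [5y] zero: DF = P = 4643/5000 ≈ 0.928600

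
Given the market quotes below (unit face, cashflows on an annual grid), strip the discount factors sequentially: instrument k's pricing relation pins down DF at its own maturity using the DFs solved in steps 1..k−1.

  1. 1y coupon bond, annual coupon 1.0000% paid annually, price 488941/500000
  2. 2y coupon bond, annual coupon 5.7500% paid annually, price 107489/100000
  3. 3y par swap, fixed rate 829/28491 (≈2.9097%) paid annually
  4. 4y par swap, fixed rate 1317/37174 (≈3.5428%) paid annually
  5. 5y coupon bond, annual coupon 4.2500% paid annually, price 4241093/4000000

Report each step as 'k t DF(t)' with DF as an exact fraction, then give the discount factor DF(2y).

step 1 [1y] bond c/1=1/100: DF=(488941/500000 − 1/100·(0))/(1+1/100) = 4841/5000 ≈ 0.968200
step 2 [2y] bond c/1=23/400: DF=(107489/100000 − 23/400·(0.968200))/(1+23/400) = 4819/5000 ≈ 0.963800
step 3 [3y] swap r/1=829/28491: DF=(1 − 829/28491·(0.968200+0.963800))/(1+829/28491) = 9171/10000 ≈ 0.917100
step 4 [4y] swap r/1=1317/37174: DF=(1 − 1317/37174·(0.968200+0.963800+0.917100))/(1+1317/37174) = 8683/10000 ≈ 0.868300
step 5 [5y] bond c/1=17/400: DF=(4241093/4000000 − 17/400·(0.968200+0.963800+0.917100+0.868300))/(1+17/400) = 1731/2000 ≈ 0.865500

1 1 4841/5000
2 2 4819/5000
3 3 9171/10000
4 4 8683/10000
5 5 1731/2000
DF(2y) = 4819/5000 ≈ 0.963800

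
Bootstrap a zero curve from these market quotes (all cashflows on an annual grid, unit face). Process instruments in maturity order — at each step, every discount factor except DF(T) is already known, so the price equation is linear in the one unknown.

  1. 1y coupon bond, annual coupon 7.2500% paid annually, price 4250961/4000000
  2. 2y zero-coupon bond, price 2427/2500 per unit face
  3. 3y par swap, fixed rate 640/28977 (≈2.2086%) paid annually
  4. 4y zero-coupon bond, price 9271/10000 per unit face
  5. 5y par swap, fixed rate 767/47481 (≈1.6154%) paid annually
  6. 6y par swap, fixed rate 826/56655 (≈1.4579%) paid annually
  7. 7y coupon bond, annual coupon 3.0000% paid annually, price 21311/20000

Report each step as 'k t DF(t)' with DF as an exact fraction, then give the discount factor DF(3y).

1 1 9909/10000
2 2 2427/2500
3 3 117/125
4 4 9271/10000
5 5 9233/10000
6 6 4587/5000
7 7 1739/2000
DF(3y) = 117/125 ≈ 0.936000

step 1 [1y] bond c/1=29/400: DF=(4250961/4000000 − 29/400·(0))/(1+29/400) = 9909/10000 ≈ 0.990900
step 2 [2y] zero: DF = P = 2427/2500 ≈ 0.970800
step 3 [3y] swap r/1=640/28977: DF=(1 − 640/28977·(0.990900+0.970800))/(1+640/28977) = 117/125 ≈ 0.936000
step 4 [4y] zero: DF = P = 9271/10000 ≈ 0.927100
step 5 [5y] swap r/1=767/47481: DF=(1 − 767/47481·(0.990900+0.970800+0.936000+0.927100))/(1+767/47481) = 9233/10000 ≈ 0.923300
step 6 [6y] swap r/1=826/56655: DF=(1 − 826/56655·(0.990900+0.970800+0.936000+0.927100+0.923300))/(1+826/56655) = 4587/5000 ≈ 0.917400
step 7 [7y] bond c/1=3/100: DF=(21311/20000 − 3/100·(0.990900+0.970800+0.936000+0.927100+0.923300+0.917400))/(1+3/100) = 1739/2000 ≈ 0.869500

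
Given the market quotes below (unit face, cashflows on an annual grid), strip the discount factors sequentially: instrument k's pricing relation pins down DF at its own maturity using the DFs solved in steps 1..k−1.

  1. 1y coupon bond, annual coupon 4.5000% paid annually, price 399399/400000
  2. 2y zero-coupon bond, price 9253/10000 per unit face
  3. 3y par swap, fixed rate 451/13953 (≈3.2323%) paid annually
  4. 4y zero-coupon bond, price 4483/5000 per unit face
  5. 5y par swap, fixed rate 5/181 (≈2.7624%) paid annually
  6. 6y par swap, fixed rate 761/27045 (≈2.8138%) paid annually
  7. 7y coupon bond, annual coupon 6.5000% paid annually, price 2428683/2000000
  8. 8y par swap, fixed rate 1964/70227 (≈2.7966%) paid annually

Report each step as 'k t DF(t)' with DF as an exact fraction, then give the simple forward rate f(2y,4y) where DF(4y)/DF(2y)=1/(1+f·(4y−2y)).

1 1 1911/2000
2 2 9253/10000
3 3 4549/5000
4 4 4483/5000
5 5 437/500
6 6 4239/5000
7 7 8101/10000
8 8 2009/2500
f(2y,4y) = ((9253/10000)/(4483/5000) − 1)/(2) = 287/17932 ≈ 1.6005%

step 1 [1y] bond c/1=9/200: DF=(399399/400000 − 9/200·(0))/(1+9/200) = 1911/2000 ≈ 0.955500
step 2 [2y] zero: DF = P = 9253/10000 ≈ 0.925300
step 3 [3y] swap r/1=451/13953: DF=(1 − 451/13953·(0.955500+0.925300))/(1+451/13953) = 4549/5000 ≈ 0.909800
step 4 [4y] zero: DF = P = 4483/5000 ≈ 0.896600
step 5 [5y] swap r/1=5/181: DF=(1 − 5/181·(0.955500+0.925300+0.909800+0.896600))/(1+5/181) = 437/500 ≈ 0.874000
step 6 [6y] swap r/1=761/27045: DF=(1 − 761/27045·(0.955500+0.925300+0.909800+0.896600+0.874000))/(1+761/27045) = 4239/5000 ≈ 0.847800
step 7 [7y] bond c/1=13/200: DF=(2428683/2000000 − 13/200·(0.955500+0.925300+0.909800+0.896600+0.874000+0.847800))/(1+13/200) = 8101/10000 ≈ 0.810100
step 8 [8y] swap r/1=1964/70227: DF=(1 − 1964/70227·(0.955500+0.925300+0.909800+0.896600+0.874000+0.847800+0.810100))/(1+1964/70227) = 2009/2500 ≈ 0.803600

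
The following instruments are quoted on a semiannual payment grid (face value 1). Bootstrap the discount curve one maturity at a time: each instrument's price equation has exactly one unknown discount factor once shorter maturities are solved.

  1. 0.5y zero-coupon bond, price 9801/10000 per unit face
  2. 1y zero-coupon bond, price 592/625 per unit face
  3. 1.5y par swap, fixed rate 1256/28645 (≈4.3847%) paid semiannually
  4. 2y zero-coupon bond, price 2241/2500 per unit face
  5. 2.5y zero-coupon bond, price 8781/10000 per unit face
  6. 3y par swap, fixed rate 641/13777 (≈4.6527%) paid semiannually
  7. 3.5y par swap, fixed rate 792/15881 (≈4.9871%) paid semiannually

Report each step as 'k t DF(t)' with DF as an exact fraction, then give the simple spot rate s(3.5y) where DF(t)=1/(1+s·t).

1 1/2 9801/10000
2 1 592/625
3 3/2 2343/2500
4 2 2241/2500
5 5/2 8781/10000
6 3 4359/5000
7 7/2 526/625
s(3.5y) = (1/(526/625) − 1)/(7/2) = 99/1841 ≈ 5.3775%

step 1 [0.5y] zero: DF = P = 9801/10000 ≈ 0.980100
step 2 [1y] zero: DF = P = 592/625 ≈ 0.947200
step 3 [1.5y] swap r/2=628/28645: DF=(1 − 628/28645·(0.980100+0.947200))/(1+628/28645) = 2343/2500 ≈ 0.937200
step 4 [2y] zero: DF = P = 2241/2500 ≈ 0.896400
step 5 [2.5y] zero: DF = P = 8781/10000 ≈ 0.878100
step 6 [3y] swap r/2=641/27554: DF=(1 − 641/27554·(0.980100+0.947200+0.937200+0.896400+0.878100))/(1+641/27554) = 4359/5000 ≈ 0.871800
step 7 [3.5y] swap r/2=396/15881: DF=(1 − 396/15881·(0.980100+0.947200+0.937200+0.896400+0.878100+0.871800))/(1+396/15881) = 526/625 ≈ 0.841600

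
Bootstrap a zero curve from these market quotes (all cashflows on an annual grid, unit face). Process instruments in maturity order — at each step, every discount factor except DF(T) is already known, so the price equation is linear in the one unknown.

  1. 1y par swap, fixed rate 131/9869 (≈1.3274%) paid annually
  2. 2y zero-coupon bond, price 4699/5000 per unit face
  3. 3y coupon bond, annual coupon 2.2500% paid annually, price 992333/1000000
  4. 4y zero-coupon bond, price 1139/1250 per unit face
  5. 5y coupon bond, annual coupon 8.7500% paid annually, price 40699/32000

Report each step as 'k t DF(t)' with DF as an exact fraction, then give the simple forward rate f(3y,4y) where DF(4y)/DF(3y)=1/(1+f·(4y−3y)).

step 1 [1y] swap r/1=131/9869: DF=(1 − 131/9869·(0))/(1+131/9869) = 9869/10000 ≈ 0.986900
step 2 [2y] zero: DF = P = 4699/5000 ≈ 0.939800
step 3 [3y] bond c/1=9/400: DF=(992333/1000000 − 9/400·(0.986900+0.939800))/(1+9/400) = 9281/10000 ≈ 0.928100
step 4 [4y] zero: DF = P = 1139/1250 ≈ 0.911200
step 5 [5y] bond c/1=7/80: DF=(40699/32000 − 7/80·(0.986900+0.939800+0.928100+0.911200))/(1+7/80) = 1733/2000 ≈ 0.866500

1 1 9869/10000
2 2 4699/5000
3 3 9281/10000
4 4 1139/1250
5 5 1733/2000
f(3y,4y) = ((9281/10000)/(1139/1250) − 1)/(1) = 169/9112 ≈ 1.8547%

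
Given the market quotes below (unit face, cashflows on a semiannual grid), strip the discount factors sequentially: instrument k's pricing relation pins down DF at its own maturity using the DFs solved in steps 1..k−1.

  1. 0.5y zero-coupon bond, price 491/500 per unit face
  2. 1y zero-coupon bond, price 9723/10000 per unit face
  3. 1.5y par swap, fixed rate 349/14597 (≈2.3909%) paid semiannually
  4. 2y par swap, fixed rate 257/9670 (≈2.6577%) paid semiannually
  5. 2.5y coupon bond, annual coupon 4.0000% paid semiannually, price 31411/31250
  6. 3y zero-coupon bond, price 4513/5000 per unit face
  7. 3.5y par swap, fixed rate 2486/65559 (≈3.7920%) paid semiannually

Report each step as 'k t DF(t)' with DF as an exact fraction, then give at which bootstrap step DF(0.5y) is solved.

step 1 [0.5y] zero: DF = P = 491/500 ≈ 0.982000
step 2 [1y] zero: DF = P = 9723/10000 ≈ 0.972300
step 3 [1.5y] swap r/2=349/29194: DF=(1 − 349/29194·(0.982000+0.972300))/(1+349/29194) = 9651/10000 ≈ 0.965100
step 4 [2y] swap r/2=257/19340: DF=(1 − 257/19340·(0.982000+0.972300+0.965100))/(1+257/19340) = 4743/5000 ≈ 0.948600
step 5 [2.5y] bond c/2=1/50: DF=(31411/31250 − 1/50·(0.982000+0.972300+0.965100+0.948600))/(1+1/50) = 1137/1250 ≈ 0.909600
step 6 [3y] zero: DF = P = 4513/5000 ≈ 0.902600
step 7 [3.5y] swap r/2=1243/65559: DF=(1 − 1243/65559·(0.982000+0.972300+0.965100+0.948600+0.909600+0.902600))/(1+1243/65559) = 8757/10000 ≈ 0.875700

1 1/2 491/500
2 1 9723/10000
3 3/2 9651/10000
4 2 4743/5000
5 5/2 1137/1250
6 3 4513/5000
7 7/2 8757/10000
DF(0.5y) is solved at step 1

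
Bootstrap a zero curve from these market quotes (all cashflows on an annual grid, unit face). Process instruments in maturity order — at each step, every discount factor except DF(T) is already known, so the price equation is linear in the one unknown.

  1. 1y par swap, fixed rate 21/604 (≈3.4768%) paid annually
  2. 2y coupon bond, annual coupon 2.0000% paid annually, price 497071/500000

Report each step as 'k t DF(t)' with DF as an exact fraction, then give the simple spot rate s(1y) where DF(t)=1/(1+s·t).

1 1 604/625
2 2 9557/10000
s(1y) = (1/(604/625) − 1)/(1) = 21/604 ≈ 3.4768%

step 1 [1y] swap r/1=21/604: DF=(1 − 21/604·(0))/(1+21/604) = 604/625 ≈ 0.966400
step 2 [2y] bond c/1=1/50: DF=(497071/500000 − 1/50·(0.966400))/(1+1/50) = 9557/10000 ≈ 0.955700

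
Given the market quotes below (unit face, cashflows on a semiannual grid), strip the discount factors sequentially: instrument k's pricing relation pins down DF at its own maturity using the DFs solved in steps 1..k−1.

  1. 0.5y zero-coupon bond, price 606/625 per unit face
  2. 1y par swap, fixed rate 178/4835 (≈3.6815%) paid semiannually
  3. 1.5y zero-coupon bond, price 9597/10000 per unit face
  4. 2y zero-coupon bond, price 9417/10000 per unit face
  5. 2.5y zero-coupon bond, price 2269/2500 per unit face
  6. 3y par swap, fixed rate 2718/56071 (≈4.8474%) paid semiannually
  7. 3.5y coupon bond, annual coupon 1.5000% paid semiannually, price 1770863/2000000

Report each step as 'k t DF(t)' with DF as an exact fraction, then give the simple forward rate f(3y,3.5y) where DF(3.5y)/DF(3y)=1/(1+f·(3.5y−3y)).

1 1/2 606/625
2 1 2411/2500
3 3/2 9597/10000
4 2 9417/10000
5 5/2 2269/2500
6 3 8641/10000
7 7/2 8371/10000
f(3y,3.5y) = ((8641/10000)/(8371/10000) − 1)/(1/2) = 540/8371 ≈ 6.4508%

step 1 [0.5y] zero: DF = P = 606/625 ≈ 0.969600
step 2 [1y] swap r/2=89/4835: DF=(1 − 89/4835·(0.969600))/(1+89/4835) = 2411/2500 ≈ 0.964400
step 3 [1.5y] zero: DF = P = 9597/10000 ≈ 0.959700
step 4 [2y] zero: DF = P = 9417/10000 ≈ 0.941700
step 5 [2.5y] zero: DF = P = 2269/2500 ≈ 0.907600
step 6 [3y] swap r/2=1359/56071: DF=(1 − 1359/56071·(0.969600+0.964400+0.959700+0.941700+0.907600))/(1+1359/56071) = 8641/10000 ≈ 0.864100
step 7 [3.5y] bond c/2=3/400: DF=(1770863/2000000 − 3/400·(0.969600+0.964400+0.959700+0.941700+0.907600+0.864100))/(1+3/400) = 8371/10000 ≈ 0.837100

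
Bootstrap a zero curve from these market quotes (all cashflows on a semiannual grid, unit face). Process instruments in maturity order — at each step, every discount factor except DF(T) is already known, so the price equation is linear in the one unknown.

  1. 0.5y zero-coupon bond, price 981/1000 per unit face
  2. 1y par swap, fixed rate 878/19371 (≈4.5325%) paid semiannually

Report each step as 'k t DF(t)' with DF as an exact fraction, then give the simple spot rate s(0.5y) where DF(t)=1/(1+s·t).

1 1/2 981/1000
2 1 9561/10000
s(0.5y) = (1/(981/1000) − 1)/(1/2) = 38/981 ≈ 3.8736%

step 1 [0.5y] zero: DF = P = 981/1000 ≈ 0.981000
step 2 [1y] swap r/2=439/19371: DF=(1 − 439/19371·(0.981000))/(1+439/19371) = 9561/10000 ≈ 0.956100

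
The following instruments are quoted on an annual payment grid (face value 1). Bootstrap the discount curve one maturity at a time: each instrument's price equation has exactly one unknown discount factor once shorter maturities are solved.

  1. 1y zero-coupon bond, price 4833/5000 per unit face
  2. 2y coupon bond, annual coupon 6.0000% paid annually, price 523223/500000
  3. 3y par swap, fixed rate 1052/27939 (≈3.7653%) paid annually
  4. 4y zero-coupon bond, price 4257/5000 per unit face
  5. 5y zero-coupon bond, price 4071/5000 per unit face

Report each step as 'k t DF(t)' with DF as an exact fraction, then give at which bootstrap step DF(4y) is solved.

1 1 4833/5000
2 2 373/400
3 3 2237/2500
4 4 4257/5000
5 5 4071/5000
DF(4y) is solved at step 4

step 1 [1y] zero: DF = P = 4833/5000 ≈ 0.966600
step 2 [2y] bond c/1=3/50: DF=(523223/500000 − 3/50·(0.966600))/(1+3/50) = 373/400 ≈ 0.932500
step 3 [3y] swap r/1=1052/27939: DF=(1 − 1052/27939·(0.966600+0.932500))/(1+1052/27939) = 2237/2500 ≈ 0.894800
step 4 [4y] zero: DF = P = 4257/5000 ≈ 0.851400
step 5 [5y] zero: DF = P = 4071/5000 ≈ 0.814200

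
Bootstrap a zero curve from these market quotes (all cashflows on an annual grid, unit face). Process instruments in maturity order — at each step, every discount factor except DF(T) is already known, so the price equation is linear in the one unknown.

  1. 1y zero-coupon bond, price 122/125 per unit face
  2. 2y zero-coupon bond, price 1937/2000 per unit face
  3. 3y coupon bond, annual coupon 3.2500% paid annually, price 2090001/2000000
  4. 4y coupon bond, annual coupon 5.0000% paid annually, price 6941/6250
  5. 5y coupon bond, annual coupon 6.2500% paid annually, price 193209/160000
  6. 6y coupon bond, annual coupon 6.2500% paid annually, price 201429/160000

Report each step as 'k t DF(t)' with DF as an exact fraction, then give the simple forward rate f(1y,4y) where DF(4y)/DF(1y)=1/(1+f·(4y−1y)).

1 1 122/125
2 2 1937/2000
3 3 9509/10000
4 4 4599/5000
5 5 9121/10000
6 6 2267/2500
f(1y,4y) = ((122/125)/(4599/5000) − 1)/(3) = 281/13797 ≈ 2.0367%

step 1 [1y] zero: DF = P = 122/125 ≈ 0.976000
step 2 [2y] zero: DF = P = 1937/2000 ≈ 0.968500
step 3 [3y] bond c/1=13/400: DF=(2090001/2000000 − 13/400·(0.976000+0.968500))/(1+13/400) = 9509/10000 ≈ 0.950900
step 4 [4y] bond c/1=1/20: DF=(6941/6250 − 1/20·(0.976000+0.968500+0.950900))/(1+1/20) = 4599/5000 ≈ 0.919800
step 5 [5y] bond c/1=1/16: DF=(193209/160000 − 1/16·(0.976000+0.968500+0.950900+0.919800))/(1+1/16) = 9121/10000 ≈ 0.912100
step 6 [6y] bond c/1=1/16: DF=(201429/160000 − 1/16·(0.976000+0.968500+0.950900+0.919800+0.912100))/(1+1/16) = 2267/2500 ≈ 0.906800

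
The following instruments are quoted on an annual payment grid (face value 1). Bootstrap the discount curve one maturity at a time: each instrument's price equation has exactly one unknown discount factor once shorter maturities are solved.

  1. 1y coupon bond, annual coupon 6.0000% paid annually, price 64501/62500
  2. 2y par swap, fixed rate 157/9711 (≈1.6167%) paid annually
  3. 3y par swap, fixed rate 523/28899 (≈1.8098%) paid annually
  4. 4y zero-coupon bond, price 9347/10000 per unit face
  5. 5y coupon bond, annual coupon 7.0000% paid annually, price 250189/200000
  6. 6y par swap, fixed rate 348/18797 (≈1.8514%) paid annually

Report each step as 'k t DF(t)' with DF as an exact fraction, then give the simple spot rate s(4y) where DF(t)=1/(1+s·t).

1 1 1217/1250
2 2 4843/5000
3 3 9477/10000
4 4 9347/10000
5 5 9189/10000
6 6 2239/2500
s(4y) = (1/(9347/10000) − 1)/(4) = 653/37388 ≈ 1.7465%

step 1 [1y] bond c/1=3/50: DF=(64501/62500 − 3/50·(0))/(1+3/50) = 1217/1250 ≈ 0.973600
step 2 [2y] swap r/1=157/9711: DF=(1 − 157/9711·(0.973600))/(1+157/9711) = 4843/5000 ≈ 0.968600
step 3 [3y] swap r/1=523/28899: DF=(1 − 523/28899·(0.973600+0.968600))/(1+523/28899) = 9477/10000 ≈ 0.947700
step 4 [4y] zero: DF = P = 9347/10000 ≈ 0.934700
step 5 [5y] bond c/1=7/100: DF=(250189/200000 − 7/100·(0.973600+0.968600+0.947700+0.934700))/(1+7/100) = 9189/10000 ≈ 0.918900
step 6 [6y] swap r/1=348/18797: DF=(1 − 348/18797·(0.973600+0.968600+0.947700+0.934700+0.918900))/(1+348/18797) = 2239/2500 ≈ 0.895600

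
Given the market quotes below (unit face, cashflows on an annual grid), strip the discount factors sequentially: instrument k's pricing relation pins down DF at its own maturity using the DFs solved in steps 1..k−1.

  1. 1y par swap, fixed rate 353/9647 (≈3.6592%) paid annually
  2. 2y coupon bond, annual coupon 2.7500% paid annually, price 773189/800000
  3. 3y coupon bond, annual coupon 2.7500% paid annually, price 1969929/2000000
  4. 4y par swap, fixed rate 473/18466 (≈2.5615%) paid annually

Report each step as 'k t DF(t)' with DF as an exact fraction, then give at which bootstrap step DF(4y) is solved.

step 1 [1y] swap r/1=353/9647: DF=(1 − 353/9647·(0))/(1+353/9647) = 9647/10000 ≈ 0.964700
step 2 [2y] bond c/1=11/400: DF=(773189/800000 − 11/400·(0.964700))/(1+11/400) = 2287/2500 ≈ 0.914800
step 3 [3y] bond c/1=11/400: DF=(1969929/2000000 − 11/400·(0.964700+0.914800))/(1+11/400) = 9083/10000 ≈ 0.908300
step 4 [4y] swap r/1=473/18466: DF=(1 − 473/18466·(0.964700+0.914800+0.908300))/(1+473/18466) = 4527/5000 ≈ 0.905400

1 1 9647/10000
2 2 2287/2500
3 3 9083/10000
4 4 4527/5000
DF(4y) is solved at step 4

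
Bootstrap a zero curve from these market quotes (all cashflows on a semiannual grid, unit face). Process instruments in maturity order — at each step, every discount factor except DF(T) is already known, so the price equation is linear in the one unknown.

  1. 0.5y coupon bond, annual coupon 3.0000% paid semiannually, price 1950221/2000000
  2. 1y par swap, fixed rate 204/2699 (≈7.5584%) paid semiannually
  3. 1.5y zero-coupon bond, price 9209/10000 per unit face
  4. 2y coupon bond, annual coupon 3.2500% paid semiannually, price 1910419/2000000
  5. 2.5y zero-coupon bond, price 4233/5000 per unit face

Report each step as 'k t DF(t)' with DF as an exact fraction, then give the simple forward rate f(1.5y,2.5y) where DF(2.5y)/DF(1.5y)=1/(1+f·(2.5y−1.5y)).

step 1 [0.5y] bond c/2=3/200: DF=(1950221/2000000 − 3/200·(0))/(1+3/200) = 9607/10000 ≈ 0.960700
step 2 [1y] swap r/2=102/2699: DF=(1 − 102/2699·(0.960700))/(1+102/2699) = 4643/5000 ≈ 0.928600
step 3 [1.5y] zero: DF = P = 9209/10000 ≈ 0.920900
step 4 [2y] bond c/2=13/800: DF=(1910419/2000000 − 13/800·(0.960700+0.928600+0.920900))/(1+13/800) = 179/200 ≈ 0.895000
step 5 [2.5y] zero: DF = P = 4233/5000 ≈ 0.846600

1 1/2 9607/10000
2 1 4643/5000
3 3/2 9209/10000
4 2 179/200
5 5/2 4233/5000
f(1.5y,2.5y) = ((9209/10000)/(4233/5000) − 1)/(1) = 743/8466 ≈ 8.7763%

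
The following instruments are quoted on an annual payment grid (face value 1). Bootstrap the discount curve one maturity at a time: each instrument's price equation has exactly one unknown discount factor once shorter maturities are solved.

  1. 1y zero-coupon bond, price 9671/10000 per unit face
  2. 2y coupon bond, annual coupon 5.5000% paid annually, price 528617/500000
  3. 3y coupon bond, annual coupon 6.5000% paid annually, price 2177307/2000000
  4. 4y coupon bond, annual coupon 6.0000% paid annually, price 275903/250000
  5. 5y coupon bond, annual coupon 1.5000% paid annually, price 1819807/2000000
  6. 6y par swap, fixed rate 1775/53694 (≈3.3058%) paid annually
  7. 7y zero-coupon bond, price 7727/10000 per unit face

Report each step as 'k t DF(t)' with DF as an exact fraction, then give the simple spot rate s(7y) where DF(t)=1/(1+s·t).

step 1 [1y] zero: DF = P = 9671/10000 ≈ 0.967100
step 2 [2y] bond c/1=11/200: DF=(528617/500000 − 11/200·(0.967100))/(1+11/200) = 9517/10000 ≈ 0.951700
step 3 [3y] bond c/1=13/200: DF=(2177307/2000000 − 13/200·(0.967100+0.951700))/(1+13/200) = 9051/10000 ≈ 0.905100
step 4 [4y] bond c/1=3/50: DF=(275903/250000 − 3/50·(0.967100+0.951700+0.905100))/(1+3/50) = 8813/10000 ≈ 0.881300
step 5 [5y] bond c/1=3/200: DF=(1819807/2000000 − 3/200·(0.967100+0.951700+0.905100+0.881300))/(1+3/200) = 8417/10000 ≈ 0.841700
step 6 [6y] swap r/1=1775/53694: DF=(1 − 1775/53694·(0.967100+0.951700+0.905100+0.881300+0.841700))/(1+1775/53694) = 329/400 ≈ 0.822500
step 7 [7y] zero: DF = P = 7727/10000 ≈ 0.772700

1 1 9671/10000
2 2 9517/10000
3 3 9051/10000
4 4 8813/10000
5 5 8417/10000
6 6 329/400
7 7 7727/10000
s(7y) = (1/(7727/10000) − 1)/(7) = 2273/54089 ≈ 4.2023%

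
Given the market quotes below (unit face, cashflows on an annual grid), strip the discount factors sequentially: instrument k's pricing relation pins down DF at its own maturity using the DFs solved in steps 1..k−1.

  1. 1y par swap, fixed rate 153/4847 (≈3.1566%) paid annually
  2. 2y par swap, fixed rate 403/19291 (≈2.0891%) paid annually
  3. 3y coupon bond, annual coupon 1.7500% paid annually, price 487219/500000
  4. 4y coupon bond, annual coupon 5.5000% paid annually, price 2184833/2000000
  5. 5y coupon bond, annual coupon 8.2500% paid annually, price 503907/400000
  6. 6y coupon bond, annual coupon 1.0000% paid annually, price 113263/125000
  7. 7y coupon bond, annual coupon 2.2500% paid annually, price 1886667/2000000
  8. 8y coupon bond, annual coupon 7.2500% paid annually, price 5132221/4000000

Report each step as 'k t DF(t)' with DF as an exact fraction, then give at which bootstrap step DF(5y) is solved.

step 1 [1y] swap r/1=153/4847: DF=(1 − 153/4847·(0))/(1+153/4847) = 4847/5000 ≈ 0.969400
step 2 [2y] swap r/1=403/19291: DF=(1 − 403/19291·(0.969400))/(1+403/19291) = 9597/10000 ≈ 0.959700
step 3 [3y] bond c/1=7/400: DF=(487219/500000 − 7/400·(0.969400+0.959700))/(1+7/400) = 1849/2000 ≈ 0.924500
step 4 [4y] bond c/1=11/200: DF=(2184833/2000000 − 11/200·(0.969400+0.959700+0.924500))/(1+11/200) = 8867/10000 ≈ 0.886700
step 5 [5y] bond c/1=33/400: DF=(503907/400000 − 33/400·(0.969400+0.959700+0.924500+0.886700))/(1+33/400) = 8787/10000 ≈ 0.878700
step 6 [6y] bond c/1=1/100: DF=(113263/125000 − 1/100·(0.969400+0.959700+0.924500+0.886700+0.878700))/(1+1/100) = 4257/5000 ≈ 0.851400
step 7 [7y] bond c/1=9/400: DF=(1886667/2000000 − 9/400·(0.969400+0.959700+0.924500+0.886700+0.878700+0.851400))/(1+9/400) = 4011/5000 ≈ 0.802200
step 8 [8y] bond c/1=29/400: DF=(5132221/4000000 − 29/400·(0.969400+0.959700+0.924500+0.886700+0.878700+0.851400+0.802200))/(1+29/400) = 7723/10000 ≈ 0.772300

1 1 4847/5000
2 2 9597/10000
3 3 1849/2000
4 4 8867/10000
5 5 8787/10000
6 6 4257/5000
7 7 4011/5000
8 8 7723/10000
DF(5y) is solved at step 5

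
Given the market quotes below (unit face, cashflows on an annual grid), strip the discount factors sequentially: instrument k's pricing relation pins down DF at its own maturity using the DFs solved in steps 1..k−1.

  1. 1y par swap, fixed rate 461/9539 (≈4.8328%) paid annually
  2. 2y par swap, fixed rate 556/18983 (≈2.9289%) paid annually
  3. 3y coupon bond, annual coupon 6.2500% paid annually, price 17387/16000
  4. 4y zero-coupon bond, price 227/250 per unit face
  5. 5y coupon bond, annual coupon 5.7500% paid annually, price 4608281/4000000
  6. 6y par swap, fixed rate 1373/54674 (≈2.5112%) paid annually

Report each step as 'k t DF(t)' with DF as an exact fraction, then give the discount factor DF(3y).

step 1 [1y] swap r/1=461/9539: DF=(1 − 461/9539·(0))/(1+461/9539) = 9539/10000 ≈ 0.953900
step 2 [2y] swap r/1=556/18983: DF=(1 − 556/18983·(0.953900))/(1+556/18983) = 2361/2500 ≈ 0.944400
step 3 [3y] bond c/1=1/16: DF=(17387/16000 − 1/16·(0.953900+0.944400))/(1+1/16) = 9111/10000 ≈ 0.911100
step 4 [4y] zero: DF = P = 227/250 ≈ 0.908000
step 5 [5y] bond c/1=23/400: DF=(4608281/4000000 − 23/400·(0.953900+0.944400+0.911100+0.908000))/(1+23/400) = 8873/10000 ≈ 0.887300
step 6 [6y] swap r/1=1373/54674: DF=(1 − 1373/54674·(0.953900+0.944400+0.911100+0.908000+0.887300))/(1+1373/54674) = 8627/10000 ≈ 0.862700

1 1 9539/10000
2 2 2361/2500
3 3 9111/10000
4 4 227/250
5 5 8873/10000
6 6 8627/10000
DF(3y) = 9111/10000 ≈ 0.911100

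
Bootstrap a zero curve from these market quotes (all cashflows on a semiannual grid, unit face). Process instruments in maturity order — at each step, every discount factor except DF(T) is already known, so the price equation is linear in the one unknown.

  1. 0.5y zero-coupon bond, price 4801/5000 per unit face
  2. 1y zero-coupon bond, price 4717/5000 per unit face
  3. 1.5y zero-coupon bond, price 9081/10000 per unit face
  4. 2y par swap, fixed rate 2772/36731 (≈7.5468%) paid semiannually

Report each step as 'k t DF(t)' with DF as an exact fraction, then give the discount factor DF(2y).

1 1/2 4801/5000
2 1 4717/5000
3 3/2 9081/10000
4 2 4307/5000
DF(2y) = 4307/5000 ≈ 0.861400

step 1 [0.5y] zero: DF = P = 4801/5000 ≈ 0.960200
step 2 [1y] zero: DF = P = 4717/5000 ≈ 0.943400
step 3 [1.5y] zero: DF = P = 9081/10000 ≈ 0.908100
step 4 [2y] swap r/2=1386/36731: DF=(1 − 1386/36731·(0.960200+0.943400+0.908100))/(1+1386/36731) = 4307/5000 ≈ 0.861400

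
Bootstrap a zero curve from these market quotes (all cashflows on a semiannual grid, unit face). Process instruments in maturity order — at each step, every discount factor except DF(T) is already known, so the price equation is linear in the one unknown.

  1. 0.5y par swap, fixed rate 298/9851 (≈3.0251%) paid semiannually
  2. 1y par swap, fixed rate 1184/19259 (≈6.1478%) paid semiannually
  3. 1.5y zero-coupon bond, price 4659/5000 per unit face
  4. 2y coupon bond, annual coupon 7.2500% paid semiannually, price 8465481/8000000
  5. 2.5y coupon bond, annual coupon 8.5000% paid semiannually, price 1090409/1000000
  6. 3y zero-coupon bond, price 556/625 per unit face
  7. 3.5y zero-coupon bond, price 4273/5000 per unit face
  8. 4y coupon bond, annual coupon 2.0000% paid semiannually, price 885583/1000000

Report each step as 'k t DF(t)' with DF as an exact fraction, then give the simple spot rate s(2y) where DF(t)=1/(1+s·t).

step 1 [0.5y] swap r/2=149/9851: DF=(1 − 149/9851·(0))/(1+149/9851) = 9851/10000 ≈ 0.985100
step 2 [1y] swap r/2=592/19259: DF=(1 − 592/19259·(0.985100))/(1+592/19259) = 588/625 ≈ 0.940800
step 3 [1.5y] zero: DF = P = 4659/5000 ≈ 0.931800
step 4 [2y] bond c/2=29/800: DF=(8465481/8000000 − 29/800·(0.985100+0.940800+0.931800))/(1+29/800) = 2303/2500 ≈ 0.921200
step 5 [2.5y] bond c/2=17/400: DF=(1090409/1000000 − 17/400·(0.985100+0.940800+0.931800+0.921200))/(1+17/400) = 8919/10000 ≈ 0.891900
step 6 [3y] zero: DF = P = 556/625 ≈ 0.889600
step 7 [3.5y] zero: DF = P = 4273/5000 ≈ 0.854600
step 8 [4y] bond c/2=1/100: DF=(885583/1000000 − 1/100·(0.985100+0.940800+0.931800+0.921200+0.891900+0.889600+0.854600))/(1+1/100) = 8133/10000 ≈ 0.813300

1 1/2 9851/10000
2 1 588/625
3 3/2 4659/5000
4 2 2303/2500
5 5/2 8919/10000
6 3 556/625
7 7/2 4273/5000
8 4 8133/10000
s(2y) = (1/(2303/2500) − 1)/(2) = 197/4606 ≈ 4.2770%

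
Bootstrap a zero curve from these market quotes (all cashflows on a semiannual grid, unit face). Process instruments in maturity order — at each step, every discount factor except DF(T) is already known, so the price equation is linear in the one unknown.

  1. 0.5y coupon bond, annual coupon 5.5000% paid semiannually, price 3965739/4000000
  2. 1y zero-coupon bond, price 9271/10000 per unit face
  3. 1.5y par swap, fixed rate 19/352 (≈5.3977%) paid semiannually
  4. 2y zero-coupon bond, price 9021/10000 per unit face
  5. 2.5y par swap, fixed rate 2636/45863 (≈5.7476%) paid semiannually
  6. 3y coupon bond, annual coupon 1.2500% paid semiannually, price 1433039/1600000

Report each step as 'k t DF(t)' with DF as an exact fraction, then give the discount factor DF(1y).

1 1/2 9649/10000
2 1 9271/10000
3 3/2 231/250
4 2 9021/10000
5 5/2 4341/5000
6 3 1077/1250
DF(1y) = 9271/10000 ≈ 0.927100

step 1 [0.5y] bond c/2=11/400: DF=(3965739/4000000 − 11/400·(0))/(1+11/400) = 9649/10000 ≈ 0.964900
step 2 [1y] zero: DF = P = 9271/10000 ≈ 0.927100
step 3 [1.5y] swap r/2=19/704: DF=(1 − 19/704·(0.964900+0.927100))/(1+19/704) = 231/250 ≈ 0.924000
step 4 [2y] zero: DF = P = 9021/10000 ≈ 0.902100
step 5 [2.5y] swap r/2=1318/45863: DF=(1 − 1318/45863·(0.964900+0.927100+0.924000+0.902100))/(1+1318/45863) = 4341/5000 ≈ 0.868200
step 6 [3y] bond c/2=1/160: DF=(1433039/1600000 − 1/160·(0.964900+0.927100+0.924000+0.902100+0.868200))/(1+1/160) = 1077/1250 ≈ 0.861600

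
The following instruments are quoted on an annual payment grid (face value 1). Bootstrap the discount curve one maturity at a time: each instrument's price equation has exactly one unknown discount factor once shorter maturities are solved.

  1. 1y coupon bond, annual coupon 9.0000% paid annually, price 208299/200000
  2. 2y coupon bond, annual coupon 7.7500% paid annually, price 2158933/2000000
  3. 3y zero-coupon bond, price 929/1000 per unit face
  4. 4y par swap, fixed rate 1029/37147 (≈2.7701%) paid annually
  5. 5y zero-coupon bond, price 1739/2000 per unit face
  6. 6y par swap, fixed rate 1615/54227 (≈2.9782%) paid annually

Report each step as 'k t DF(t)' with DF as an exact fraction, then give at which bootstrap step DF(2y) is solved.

step 1 [1y] bond c/1=9/100: DF=(208299/200000 − 9/100·(0))/(1+9/100) = 1911/2000 ≈ 0.955500
step 2 [2y] bond c/1=31/400: DF=(2158933/2000000 − 31/400·(0.955500))/(1+31/400) = 9331/10000 ≈ 0.933100
step 3 [3y] zero: DF = P = 929/1000 ≈ 0.929000
step 4 [4y] swap r/1=1029/37147: DF=(1 − 1029/37147·(0.955500+0.933100+0.929000))/(1+1029/37147) = 8971/10000 ≈ 0.897100
step 5 [5y] zero: DF = P = 1739/2000 ≈ 0.869500
step 6 [6y] swap r/1=1615/54227: DF=(1 − 1615/54227·(0.955500+0.933100+0.929000+0.897100+0.869500))/(1+1615/54227) = 1677/2000 ≈ 0.838500

1 1 1911/2000
2 2 9331/10000
3 3 929/1000
4 4 8971/10000
5 5 1739/2000
6 6 1677/2000
DF(2y) is solved at step 2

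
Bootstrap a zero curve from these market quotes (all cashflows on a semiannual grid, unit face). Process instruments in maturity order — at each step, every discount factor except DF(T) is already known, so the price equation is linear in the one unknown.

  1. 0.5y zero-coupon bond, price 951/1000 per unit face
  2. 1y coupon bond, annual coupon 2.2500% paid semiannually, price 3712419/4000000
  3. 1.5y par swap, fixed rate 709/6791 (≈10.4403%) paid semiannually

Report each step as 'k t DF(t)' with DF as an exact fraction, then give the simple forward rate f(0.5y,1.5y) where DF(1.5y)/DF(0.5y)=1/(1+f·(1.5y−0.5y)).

1 1/2 951/1000
2 1 567/625
3 3/2 4291/5000
f(0.5y,1.5y) = ((951/1000)/(4291/5000) − 1)/(1) = 464/4291 ≈ 10.8133%

step 1 [0.5y] zero: DF = P = 951/1000 ≈ 0.951000
step 2 [1y] bond c/2=9/800: DF=(3712419/4000000 − 9/800·(0.951000))/(1+9/800) = 567/625 ≈ 0.907200
step 3 [1.5y] swap r/2=709/13582: DF=(1 − 709/13582·(0.951000+0.907200))/(1+709/13582) = 4291/5000 ≈ 0.858200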